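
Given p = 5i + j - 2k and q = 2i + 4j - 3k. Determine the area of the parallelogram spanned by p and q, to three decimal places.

i: 1·(-3) - (-2)·4 = -3 - (-8) = 5
j: (-2)·2 - 5·(-3) = -4 - (-15) = 11
k: 5·4 - 1·2 = 20 - 2 = 18
p × q = (5, 11, 18)
|p × q| = √(5² + 11² + 18²) = √470 ≈ 21.6795

21.679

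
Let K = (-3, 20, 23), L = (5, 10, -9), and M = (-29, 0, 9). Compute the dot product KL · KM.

KL = L − K = (8, -10, -32)
KM = M − K = (-26, -20, -14)
KL · KM = 8·(-26) + (-10)·(-20) + (-32)·(-14) = -208 + 200 + 448 = 440

440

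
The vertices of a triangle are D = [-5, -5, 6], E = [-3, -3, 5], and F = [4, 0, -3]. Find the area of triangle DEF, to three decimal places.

8.860

DE = (2, 2, -1),  DF = (9, 5, -9)
i: 2·(-9) - (-1)·5 = -18 - (-5) = -13
j: (-1)·9 - 2·(-9) = -9 - (-18) = 9
k: 2·5 - 2·9 = 10 - 18 = -8
DE × DF = (-13, 9, -8)
|DE × DF| = √314 ≈ 17.7200
area = ½ · 17.7200 ≈ 8.860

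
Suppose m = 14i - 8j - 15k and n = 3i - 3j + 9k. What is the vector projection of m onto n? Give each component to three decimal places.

m · n = 14·3 + (-8)·(-3) + (-15)·9 = 42 + 24 - 135 = -69
|n|² = 9 + 9 + 81 = 99
proj_n m = (-69/99) · (3, -3, 9) ≈ (-2.091, 2.091, -6.273)

(-2.091, 2.091, -6.273)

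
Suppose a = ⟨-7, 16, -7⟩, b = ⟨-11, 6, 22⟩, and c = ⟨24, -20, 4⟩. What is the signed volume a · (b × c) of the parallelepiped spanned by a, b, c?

b × c:
i: 6·4 - 22·(-20) = 24 - (-440) = 464
j: 22·24 - (-11)·4 = 528 - (-44) = 572
k: (-11)·(-20) - 6·24 = 220 - 144 = 76
b × c = (464, 572, 76)
a · (b × c) = (-7)·464 + 16·572 + (-7)·76 = -3248 + 9152 - 532 = 5372

5372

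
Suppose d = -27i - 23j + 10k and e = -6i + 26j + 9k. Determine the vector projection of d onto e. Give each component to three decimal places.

(2.618, -11.344, -3.927)

d · e = (-27)·(-6) + (-23)·26 + 10·9 = 162 - 598 + 90 = -346
|e|² = 36 + 676 + 81 = 793
proj_e d = (-346/793) · (-6, 26, 9) ≈ (2.618, -11.344, -3.927)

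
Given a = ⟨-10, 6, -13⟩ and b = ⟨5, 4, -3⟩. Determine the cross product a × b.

i: 6·(-3) - (-13)·4 = -18 - (-52) = 34
j: (-13)·5 - (-10)·(-3) = -65 - 30 = -95
k: (-10)·4 - 6·5 = -40 - 30 = -70
a × b = (34, -95, -70)

(34, -95, -70)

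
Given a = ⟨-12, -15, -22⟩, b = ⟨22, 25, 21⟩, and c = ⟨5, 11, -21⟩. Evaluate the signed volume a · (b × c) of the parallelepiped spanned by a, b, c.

b × c:
i: 25·(-21) - 21·11 = -525 - 231 = -756
j: 21·5 - 22·(-21) = 105 - (-462) = 567
k: 22·11 - 25·5 = 242 - 125 = 117
b × c = (-756, 567, 117)
a · (b × c) = (-12)·(-756) + (-15)·567 + (-22)·117 = 9072 - 8505 - 2574 = -2007

-2007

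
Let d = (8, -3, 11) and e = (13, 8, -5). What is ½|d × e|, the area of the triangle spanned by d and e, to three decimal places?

i: (-3)·(-5) - 11·8 = 15 - 88 = -73
j: 11·13 - 8·(-5) = 143 - (-40) = 183
k: 8·8 - (-3)·13 = 64 - (-39) = 103
d × e = (-73, 183, 103)
|d × e| = √((-73)² + 183² + 103²) = √49427 ≈ 222.3218
area = ½ · 222.3218 ≈ 111.161

111.161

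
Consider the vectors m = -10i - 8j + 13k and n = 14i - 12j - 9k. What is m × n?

(228, 92, 232)

i: (-8)·(-9) - 13·(-12) = 72 - (-156) = 228
j: 13·14 - (-10)·(-9) = 182 - 90 = 92
k: (-10)·(-12) - (-8)·14 = 120 - (-112) = 232
m × n = (228, 92, 232)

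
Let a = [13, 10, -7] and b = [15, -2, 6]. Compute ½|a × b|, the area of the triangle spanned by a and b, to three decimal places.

i: 10·6 - (-7)·(-2) = 60 - 14 = 46
j: (-7)·15 - 13·6 = -105 - 78 = -183
k: 13·(-2) - 10·15 = -26 - 150 = -176
a × b = (46, -183, -176)
|a × b| = √(46² + (-183)² + (-176)²) = √66581 ≈ 258.0329
area = ½ · 258.0329 ≈ 129.016

129.016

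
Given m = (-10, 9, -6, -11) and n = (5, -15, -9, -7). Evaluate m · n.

-54

m · n = (-10)·5 + 9·(-15) + (-6)·(-9) + (-11)·(-7) = -50 - 135 + 54 + 77 = -54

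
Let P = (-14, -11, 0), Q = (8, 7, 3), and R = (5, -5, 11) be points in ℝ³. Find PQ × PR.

PQ = (22, 18, 3)
PR = (19, 6, 11)
i: 18·11 - 3·6 = 198 - 18 = 180
j: 3·19 - 22·11 = 57 - 242 = -185
k: 22·6 - 18·19 = 132 - 342 = -210
PQ × PR = (180, -185, -210)

(180, -185, -210)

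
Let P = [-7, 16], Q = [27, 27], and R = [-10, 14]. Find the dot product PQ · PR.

-124

PQ = Q − P = (34, 11)
PR = R − P = (-3, -2)
PQ · PR = 34·(-3) + 11·(-2) = -102 - 22 = -124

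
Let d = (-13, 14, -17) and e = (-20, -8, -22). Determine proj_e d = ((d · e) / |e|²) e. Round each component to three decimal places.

d · e = (-13)·(-20) + 14·(-8) + (-17)·(-22) = 260 - 112 + 374 = 522
|e|² = 400 + 64 + 484 = 948
proj_e d = (522/948) · (-20, -8, -22) ≈ (-11.013, -4.405, -12.114)

(-11.013, -4.405, -12.114)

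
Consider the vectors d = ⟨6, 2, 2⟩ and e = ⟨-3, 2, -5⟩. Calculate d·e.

-24

d · e = 6·(-3) + 2·2 + 2·(-5) = -18 + 4 - 10 = -24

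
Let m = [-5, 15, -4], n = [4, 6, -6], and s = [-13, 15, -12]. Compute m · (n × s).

n × s:
i: 6·(-12) - (-6)·15 = -72 - (-90) = 18
j: (-6)·(-13) - 4·(-12) = 78 - (-48) = 126
k: 4·15 - 6·(-13) = 60 - (-78) = 138
n × s = (18, 126, 138)
m · (n × s) = (-5)·18 + 15·126 + (-4)·138 = -90 + 1890 - 552 = 1248

1248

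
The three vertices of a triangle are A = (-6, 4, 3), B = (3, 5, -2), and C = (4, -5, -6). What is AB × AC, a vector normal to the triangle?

(-54, 31, -91)

AB = (9, 1, -5)
AC = (10, -9, -9)
i: 1·(-9) - (-5)·(-9) = -9 - 45 = -54
j: (-5)·10 - 9·(-9) = -50 - (-81) = 31
k: 9·(-9) - 1·10 = -81 - 10 = -91
AB × AC = (-54, 31, -91)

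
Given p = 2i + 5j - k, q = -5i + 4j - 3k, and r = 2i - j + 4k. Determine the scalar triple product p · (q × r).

99

q × r:
i: 4·4 - (-3)·(-1) = 16 - 3 = 13
j: (-3)·2 - (-5)·4 = -6 - (-20) = 14
k: (-5)·(-1) - 4·2 = 5 - 8 = -3
q × r = (13, 14, -3)
p · (q × r) = 2·13 + 5·14 + (-1)·(-3) = 26 + 70 + 3 = 99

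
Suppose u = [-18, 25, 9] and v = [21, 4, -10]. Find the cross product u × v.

(-286, 9, -597)

i: 25·(-10) - 9·4 = -250 - 36 = -286
j: 9·21 - (-18)·(-10) = 189 - 180 = 9
k: (-18)·4 - 25·21 = -72 - 525 = -597
u × v = (-286, 9, -597)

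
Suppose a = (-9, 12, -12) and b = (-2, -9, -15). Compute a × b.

i: 12·(-15) - (-12)·(-9) = -180 - 108 = -288
j: (-12)·(-2) - (-9)·(-15) = 24 - 135 = -111
k: (-9)·(-9) - 12·(-2) = 81 - (-24) = 105
a × b = (-288, -111, 105)

(-288, -111, 105)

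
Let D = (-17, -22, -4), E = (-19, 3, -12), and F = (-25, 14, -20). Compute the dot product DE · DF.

1044

DE = E − D = (-2, 25, -8)
DF = F − D = (-8, 36, -16)
DE · DF = (-2)·(-8) + 25·36 + (-8)·(-16) = 16 + 900 + 128 = 1044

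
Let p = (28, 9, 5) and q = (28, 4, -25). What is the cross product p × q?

(-245, 840, -140)

i: 9·(-25) - 5·4 = -225 - 20 = -245
j: 5·28 - 28·(-25) = 140 - (-700) = 840
k: 28·4 - 9·28 = 112 - 252 = -140
p × q = (-245, 840, -140)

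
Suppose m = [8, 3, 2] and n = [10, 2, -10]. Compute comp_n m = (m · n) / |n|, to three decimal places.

m · n = 8·10 + 3·2 + 2·(-10) = 80 + 6 - 20 = 66
|n| = √(100 + 4 + 100) = √204 ≈ 14.2829
comp_n m = 66 / √204 ≈ 4.621

4.621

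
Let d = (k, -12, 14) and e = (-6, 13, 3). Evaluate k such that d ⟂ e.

d · e = k·(-6) + (-12)·13 + 14·3 = -114 - 6k
Set equal to 0: -6k = 114, so k = -19.

-19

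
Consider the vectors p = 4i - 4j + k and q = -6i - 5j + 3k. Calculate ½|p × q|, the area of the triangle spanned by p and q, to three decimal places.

24.026

i: (-4)·3 - 1·(-5) = -12 - (-5) = -7
j: 1·(-6) - 4·3 = -6 - 12 = -18
k: 4·(-5) - (-4)·(-6) = -20 - 24 = -44
p × q = (-7, -18, -44)
|p × q| = √((-7)² + (-18)² + (-44)²) = √2309 ≈ 48.0521
area = ½ · 48.0521 ≈ 24.026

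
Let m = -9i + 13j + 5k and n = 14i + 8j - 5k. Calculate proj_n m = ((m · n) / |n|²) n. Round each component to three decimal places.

(-2.309, -1.319, 0.825)

m · n = (-9)·14 + 13·8 + 5·(-5) = -126 + 104 - 25 = -47
|n|² = 196 + 64 + 25 = 285
proj_n m = (-47/285) · (14, 8, -5) ≈ (-2.309, -1.319, 0.825)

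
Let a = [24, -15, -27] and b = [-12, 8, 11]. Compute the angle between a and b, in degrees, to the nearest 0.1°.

a · b = 24·(-12) + (-15)·8 + (-27)·11 = -288 - 120 - 297 = -705
|a|² = 576 + 225 + 729 = 1530,  |a| = √1530 ≈ 39.115214
|b|² = 144 + 64 + 121 = 329,  |b| = √329 ≈ 18.138357
cos θ = -705 / (39.115214 · 18.138357) ≈ -0.99368
θ = arccos(-0.99368) ≈ 173.6°

173.6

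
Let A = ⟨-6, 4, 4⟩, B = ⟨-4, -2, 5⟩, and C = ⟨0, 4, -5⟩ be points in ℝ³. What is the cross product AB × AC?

AB = (2, -6, 1)
AC = (6, 0, -9)
i: (-6)·(-9) - 1·0 = 54 - 0 = 54
j: 1·6 - 2·(-9) = 6 - (-18) = 24
k: 2·0 - (-6)·6 = 0 - (-36) = 36
AB × AC = (54, 24, 36)

(54, 24, 36)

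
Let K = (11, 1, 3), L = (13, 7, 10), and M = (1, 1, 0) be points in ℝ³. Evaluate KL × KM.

KL = (2, 6, 7)
KM = (-10, 0, -3)
i: 6·(-3) - 7·0 = -18 - 0 = -18
j: 7·(-10) - 2·(-3) = -70 - (-6) = -64
k: 2·0 - 6·(-10) = 0 - (-60) = 60
KL × KM = (-18, -64, 60)

(-18, -64, 60)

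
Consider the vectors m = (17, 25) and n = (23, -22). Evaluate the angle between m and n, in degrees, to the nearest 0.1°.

m · n = 17·23 + 25·(-22) = 391 - 550 = -159
|m|² = 289 + 625 = 914,  |m| = √914 ≈ 30.232433
|n|² = 529 + 484 = 1013,  |n| = √1013 ≈ 31.827661
cos θ = -159 / (30.232433 · 31.827661) ≈ -0.16524
θ = arccos(-0.16524) ≈ 99.5°

99.5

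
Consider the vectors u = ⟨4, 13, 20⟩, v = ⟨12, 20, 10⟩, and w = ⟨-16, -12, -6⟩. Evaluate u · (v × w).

v × w:
i: 20·(-6) - 10·(-12) = -120 - (-120) = 0
j: 10·(-16) - 12·(-6) = -160 - (-72) = -88
k: 12·(-12) - 20·(-16) = -144 - (-320) = 176
v × w = (0, -88, 176)
u · (v × w) = 4·0 + 13·(-88) + 20·176 = 0 - 1144 + 3520 = 2376

2376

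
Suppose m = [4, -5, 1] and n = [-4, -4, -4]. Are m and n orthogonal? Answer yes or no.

yes

m · n = 4·(-4) + (-5)·(-4) + 1·(-4) = -16 + 20 - 4 = 0
Zero, so the vectors are orthogonal.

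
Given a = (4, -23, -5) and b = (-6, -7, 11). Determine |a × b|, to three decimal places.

i: (-23)·11 - (-5)·(-7) = -253 - 35 = -288
j: (-5)·(-6) - 4·11 = 30 - 44 = -14
k: 4·(-7) - (-23)·(-6) = -28 - 138 = -166
a × b = (-288, -14, -166)
|a × b| = √((-288)² + (-14)² + (-166)²) = √110696 ≈ 332.7101

332.710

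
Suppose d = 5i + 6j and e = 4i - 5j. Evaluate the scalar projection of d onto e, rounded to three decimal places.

d · e = 5·4 + 6·(-5) = 20 - 30 = -10
|e| = √(16 + 25) = √41 ≈ 6.4031
comp_e d = -10 / √41 ≈ -1.562

-1.562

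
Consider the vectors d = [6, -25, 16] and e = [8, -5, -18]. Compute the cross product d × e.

i: (-25)·(-18) - 16·(-5) = 450 - (-80) = 530
j: 16·8 - 6·(-18) = 128 - (-108) = 236
k: 6·(-5) - (-25)·8 = -30 - (-200) = 170
d × e = (530, 236, 170)

(530, 236, 170)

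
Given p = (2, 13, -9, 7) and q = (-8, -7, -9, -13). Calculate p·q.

-117

p · q = 2·(-8) + 13·(-7) + (-9)·(-9) + 7·(-13) = -16 - 91 + 81 - 91 = -117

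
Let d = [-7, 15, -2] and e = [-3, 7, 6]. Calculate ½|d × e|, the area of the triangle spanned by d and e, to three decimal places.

57.306

i: 15·6 - (-2)·7 = 90 - (-14) = 104
j: (-2)·(-3) - (-7)·6 = 6 - (-42) = 48
k: (-7)·7 - 15·(-3) = -49 - (-45) = -4
d × e = (104, 48, -4)
|d × e| = √(104² + 48² + (-4)²) = √13136 ≈ 114.6124
area = ½ · 114.6124 ≈ 57.306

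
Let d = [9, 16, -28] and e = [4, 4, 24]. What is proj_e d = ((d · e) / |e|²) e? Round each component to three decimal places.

d · e = 9·4 + 16·4 + (-28)·24 = 36 + 64 - 672 = -572
|e|² = 16 + 16 + 576 = 608
proj_e d = (-572/608) · (4, 4, 24) ≈ (-3.763, -3.763, -22.579)

(-3.763, -3.763, -22.579)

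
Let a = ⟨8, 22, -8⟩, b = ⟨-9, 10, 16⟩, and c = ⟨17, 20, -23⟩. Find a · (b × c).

b × c:
i: 10·(-23) - 16·20 = -230 - 320 = -550
j: 16·17 - (-9)·(-23) = 272 - 207 = 65
k: (-9)·20 - 10·17 = -180 - 170 = -350
b × c = (-550, 65, -350)
a · (b × c) = 8·(-550) + 22·65 + (-8)·(-350) = -4400 + 1430 + 2800 = -170

-170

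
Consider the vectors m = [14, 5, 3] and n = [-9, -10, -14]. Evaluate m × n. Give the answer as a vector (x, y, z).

(-40, 169, -95)

i: 5·(-14) - 3·(-10) = -70 - (-30) = -40
j: 3·(-9) - 14·(-14) = -27 - (-196) = 169
k: 14·(-10) - 5·(-9) = -140 - (-45) = -95
m × n = (-40, 169, -95)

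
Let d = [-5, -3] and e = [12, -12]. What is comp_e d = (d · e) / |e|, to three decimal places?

-1.414

d · e = (-5)·12 + (-3)·(-12) = -60 + 36 = -24
|e| = √(144 + 144) = √288 ≈ 16.9706
comp_e d = -24 / √288 ≈ -1.414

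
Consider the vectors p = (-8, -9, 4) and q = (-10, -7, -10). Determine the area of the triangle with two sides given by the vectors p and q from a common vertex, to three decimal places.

85.849

i: (-9)·(-10) - 4·(-7) = 90 - (-28) = 118
j: 4·(-10) - (-8)·(-10) = -40 - 80 = -120
k: (-8)·(-7) - (-9)·(-10) = 56 - 90 = -34
p × q = (118, -120, -34)
|p × q| = √(118² + (-120)² + (-34)²) = √29480 ≈ 171.6974
area = ½ · 171.6974 ≈ 85.849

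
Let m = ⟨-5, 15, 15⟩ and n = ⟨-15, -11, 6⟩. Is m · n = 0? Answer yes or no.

m · n = (-5)·(-15) + 15·(-11) + 15·6 = 75 - 165 + 90 = 0
Zero, so the vectors are orthogonal.

yes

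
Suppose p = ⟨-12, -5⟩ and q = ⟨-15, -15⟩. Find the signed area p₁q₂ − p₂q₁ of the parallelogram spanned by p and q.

(-12)·(-15) - (-5)·(-15) = 180 - 75 = 105

105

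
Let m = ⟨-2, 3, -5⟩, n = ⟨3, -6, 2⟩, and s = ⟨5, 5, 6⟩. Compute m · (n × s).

-157

n × s:
i: (-6)·6 - 2·5 = -36 - 10 = -46
j: 2·5 - 3·6 = 10 - 18 = -8
k: 3·5 - (-6)·5 = 15 - (-30) = 45
n × s = (-46, -8, 45)
m · (n × s) = (-2)·(-46) + 3·(-8) + (-5)·45 = 92 - 24 - 225 = -157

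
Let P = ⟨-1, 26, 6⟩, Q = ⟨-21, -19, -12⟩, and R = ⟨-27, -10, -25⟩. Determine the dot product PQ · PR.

2698

PQ = Q − P = (-20, -45, -18)
PR = R − P = (-26, -36, -31)
PQ · PR = (-20)·(-26) + (-45)·(-36) + (-18)·(-31) = 520 + 1620 + 558 = 2698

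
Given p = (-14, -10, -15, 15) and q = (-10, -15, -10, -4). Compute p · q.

p · q = (-14)·(-10) + (-10)·(-15) + (-15)·(-10) + 15·(-4) = 140 + 150 + 150 - 60 = 380

380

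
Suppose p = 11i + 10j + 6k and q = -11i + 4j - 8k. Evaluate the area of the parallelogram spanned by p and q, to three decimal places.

187.126

i: 10·(-8) - 6·4 = -80 - 24 = -104
j: 6·(-11) - 11·(-8) = -66 - (-88) = 22
k: 11·4 - 10·(-11) = 44 - (-110) = 154
p × q = (-104, 22, 154)
|p × q| = √((-104)² + 22² + 154²) = √35016 ≈ 187.1256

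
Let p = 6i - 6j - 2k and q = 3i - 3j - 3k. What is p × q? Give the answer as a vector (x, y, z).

(12, 12, 0)

i: (-6)·(-3) - (-2)·(-3) = 18 - 6 = 12
j: (-2)·3 - 6·(-3) = -6 - (-18) = 12
k: 6·(-3) - (-6)·3 = -18 - (-18) = 0
p × q = (12, 12, 0)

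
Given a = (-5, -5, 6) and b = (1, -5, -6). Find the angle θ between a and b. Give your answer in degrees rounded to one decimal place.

a · b = (-5)·1 + (-5)·(-5) + 6·(-6) = -5 + 25 - 36 = -16
|a|² = 25 + 25 + 36 = 86,  |a| = √86 ≈ 9.273618
|b|² = 1 + 25 + 36 = 62,  |b| = √62 ≈ 7.874008
cos θ = -16 / (9.273618 · 7.874008) ≈ -0.21912
θ = arccos(-0.21912) ≈ 102.7°

102.7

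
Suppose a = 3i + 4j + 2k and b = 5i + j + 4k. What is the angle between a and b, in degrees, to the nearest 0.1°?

39.3

a · b = 3·5 + 4·1 + 2·4 = 15 + 4 + 8 = 27
|a|² = 9 + 16 + 4 = 29,  |a| = √29 ≈ 5.385165
|b|² = 25 + 1 + 16 = 42,  |b| = √42 ≈ 6.480741
cos θ = 27 / (5.385165 · 6.480741) ≈ 0.77364
θ = arccos(0.77364) ≈ 39.3°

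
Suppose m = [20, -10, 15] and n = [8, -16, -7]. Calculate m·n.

m · n = 20·8 + (-10)·(-16) + 15·(-7) = 160 + 160 - 105 = 215

215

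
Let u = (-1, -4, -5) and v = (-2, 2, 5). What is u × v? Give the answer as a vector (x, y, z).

(-10, 15, -10)

i: (-4)·5 - (-5)·2 = -20 - (-10) = -10
j: (-5)·(-2) - (-1)·5 = 10 - (-5) = 15
k: (-1)·2 - (-4)·(-2) = -2 - 8 = -10
u × v = (-10, 15, -10)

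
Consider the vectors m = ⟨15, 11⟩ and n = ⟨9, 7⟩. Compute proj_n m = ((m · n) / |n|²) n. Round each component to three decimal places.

m · n = 15·9 + 11·7 = 135 + 77 = 212
|n|² = 81 + 49 = 130
proj_n m = (212/130) · (9, 7) ≈ (14.677, 11.415)

(14.677, 11.415)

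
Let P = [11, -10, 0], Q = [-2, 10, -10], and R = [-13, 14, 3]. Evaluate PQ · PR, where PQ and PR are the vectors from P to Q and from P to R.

PQ = Q − P = (-13, 20, -10)
PR = R − P = (-24, 24, 3)
PQ · PR = (-13)·(-24) + 20·24 + (-10)·3 = 312 + 480 - 30 = 762

762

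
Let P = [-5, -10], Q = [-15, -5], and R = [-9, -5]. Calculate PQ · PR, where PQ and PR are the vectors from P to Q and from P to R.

PQ = Q − P = (-10, 5)
PR = R − P = (-4, 5)
PQ · PR = (-10)·(-4) + 5·5 = 40 + 25 = 65

65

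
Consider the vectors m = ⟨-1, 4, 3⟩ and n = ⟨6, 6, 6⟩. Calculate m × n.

i: 4·6 - 3·6 = 24 - 18 = 6
j: 3·6 - (-1)·6 = 18 - (-6) = 24
k: (-1)·6 - 4·6 = -6 - 24 = -30
m × n = (6, 24, -30)

(6, 24, -30)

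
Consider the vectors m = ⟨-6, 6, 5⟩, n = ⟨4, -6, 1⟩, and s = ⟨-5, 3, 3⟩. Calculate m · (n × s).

n × s:
i: (-6)·3 - 1·3 = -18 - 3 = -21
j: 1·(-5) - 4·3 = -5 - 12 = -17
k: 4·3 - (-6)·(-5) = 12 - 30 = -18
n × s = (-21, -17, -18)
m · (n × s) = (-6)·(-21) + 6·(-17) + 5·(-18) = 126 - 102 - 90 = -66

-66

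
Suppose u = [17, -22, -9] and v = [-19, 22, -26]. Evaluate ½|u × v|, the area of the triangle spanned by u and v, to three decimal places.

i: (-22)·(-26) - (-9)·22 = 572 - (-198) = 770
j: (-9)·(-19) - 17·(-26) = 171 - (-442) = 613
k: 17·22 - (-22)·(-19) = 374 - 418 = -44
u × v = (770, 613, -44)
|u × v| = √(770² + 613² + (-44)²) = √970605 ≈ 985.1929
area = ½ · 985.1929 ≈ 492.596

492.596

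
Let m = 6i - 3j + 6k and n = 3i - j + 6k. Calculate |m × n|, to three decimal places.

i: (-3)·6 - 6·(-1) = -18 - (-6) = -12
j: 6·3 - 6·6 = 18 - 36 = -18
k: 6·(-1) - (-3)·3 = -6 - (-9) = 3
m × n = (-12, -18, 3)
|m × n| = √((-12)² + (-18)² + 3²) = √477 ≈ 21.8403

21.840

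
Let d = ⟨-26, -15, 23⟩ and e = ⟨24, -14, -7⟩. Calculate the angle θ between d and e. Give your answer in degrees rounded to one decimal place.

d · e = (-26)·24 + (-15)·(-14) + 23·(-7) = -624 + 210 - 161 = -575
|d|² = 676 + 225 + 529 = 1430,  |d| = √1430 ≈ 37.815341
|e|² = 576 + 196 + 49 = 821,  |e| = √821 ≈ 28.653098
cos θ = -575 / (37.815341 · 28.653098) ≈ -0.53067
θ = arccos(-0.53067) ≈ 122.1°

122.1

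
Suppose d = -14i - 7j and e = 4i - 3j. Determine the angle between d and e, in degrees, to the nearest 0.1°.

d · e = (-14)·4 + (-7)·(-3) = -56 + 21 = -35
|d|² = 196 + 49 = 245,  |d| = √245 ≈ 15.652476
|e|² = 16 + 9 = 25,  |e| = √25 ≈ 5.000000
cos θ = -35 / (15.652476 · 5.000000) ≈ -0.44721
θ = arccos(-0.44721) ≈ 116.6°

116.6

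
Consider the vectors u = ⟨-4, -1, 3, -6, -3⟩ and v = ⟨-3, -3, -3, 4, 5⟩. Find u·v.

-33

u · v = (-4)·(-3) + (-1)·(-3) + 3·(-3) + (-6)·4 + (-3)·5 = 12 + 3 - 9 - 24 - 15 = -33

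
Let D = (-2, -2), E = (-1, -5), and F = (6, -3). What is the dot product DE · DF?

DE = E − D = (1, -3)
DF = F − D = (8, -1)
DE · DF = 1·8 + (-3)·(-1) = 8 + 3 = 11

11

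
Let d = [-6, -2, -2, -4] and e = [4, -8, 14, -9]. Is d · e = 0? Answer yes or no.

d · e = (-6)·4 + (-2)·(-8) + (-2)·14 + (-4)·(-9) = -24 + 16 - 28 + 36 = 0
Zero, so the vectors are orthogonal.

yes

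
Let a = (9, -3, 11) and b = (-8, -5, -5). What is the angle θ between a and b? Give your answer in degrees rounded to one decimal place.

a · b = 9·(-8) + (-3)·(-5) + 11·(-5) = -72 + 15 - 55 = -112
|a|² = 81 + 9 + 121 = 211,  |a| = √211 ≈ 14.525839
|b|² = 64 + 25 + 25 = 114,  |b| = √114 ≈ 10.677078
cos θ = -112 / (14.525839 · 10.677078) ≈ -0.72214
θ = arccos(-0.72214) ≈ 136.2°

136.2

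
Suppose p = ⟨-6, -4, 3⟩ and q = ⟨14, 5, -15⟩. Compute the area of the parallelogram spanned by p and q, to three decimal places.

i: (-4)·(-15) - 3·5 = 60 - 15 = 45
j: 3·14 - (-6)·(-15) = 42 - 90 = -48
k: (-6)·5 - (-4)·14 = -30 - (-56) = 26
p × q = (45, -48, 26)
|p × q| = √(45² + (-48)² + 26²) = √5005 ≈ 70.7460

70.746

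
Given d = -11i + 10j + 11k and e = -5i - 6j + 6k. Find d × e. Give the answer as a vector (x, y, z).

(126, 11, 116)

i: 10·6 - 11·(-6) = 60 - (-66) = 126
j: 11·(-5) - (-11)·6 = -55 - (-66) = 11
k: (-11)·(-6) - 10·(-5) = 66 - (-50) = 116
d × e = (126, 11, 116)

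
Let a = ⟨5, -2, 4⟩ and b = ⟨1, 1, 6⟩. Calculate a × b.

(-16, -26, 7)

i: (-2)·6 - 4·1 = -12 - 4 = -16
j: 4·1 - 5·6 = 4 - 30 = -26
k: 5·1 - (-2)·1 = 5 - (-2) = 7
a × b = (-16, -26, 7)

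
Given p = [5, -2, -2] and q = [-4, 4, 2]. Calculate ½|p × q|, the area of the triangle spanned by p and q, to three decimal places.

6.403

i: (-2)·2 - (-2)·4 = -4 - (-8) = 4
j: (-2)·(-4) - 5·2 = 8 - 10 = -2
k: 5·4 - (-2)·(-4) = 20 - 8 = 12
p × q = (4, -2, 12)
|p × q| = √(4² + (-2)² + 12²) = √164 ≈ 12.8062
area = ½ · 12.8062 ≈ 6.403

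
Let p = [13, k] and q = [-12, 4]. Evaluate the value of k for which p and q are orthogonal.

p · q = 13·(-12) + k·4 = -156 + 4k
Set equal to 0: 4k = 156, so k = 39.

39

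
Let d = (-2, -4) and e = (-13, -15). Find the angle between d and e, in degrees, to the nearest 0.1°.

d · e = (-2)·(-13) + (-4)·(-15) = 26 + 60 = 86
|d|² = 4 + 16 = 20,  |d| = √20 ≈ 4.472136
|e|² = 169 + 225 = 394,  |e| = √394 ≈ 19.849433
cos θ = 86 / (4.472136 · 19.849433) ≈ 0.96880
θ = arccos(0.96880) ≈ 14.3°

14.3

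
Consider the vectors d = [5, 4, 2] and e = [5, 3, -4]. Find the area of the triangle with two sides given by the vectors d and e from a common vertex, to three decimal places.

i: 4·(-4) - 2·3 = -16 - 6 = -22
j: 2·5 - 5·(-4) = 10 - (-20) = 30
k: 5·3 - 4·5 = 15 - 20 = -5
d × e = (-22, 30, -5)
|d × e| = √((-22)² + 30² + (-5)²) = √1409 ≈ 37.5366
area = ½ · 37.5366 ≈ 18.768

18.768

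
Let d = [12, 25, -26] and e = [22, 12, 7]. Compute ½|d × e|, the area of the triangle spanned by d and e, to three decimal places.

i: 25·7 - (-26)·12 = 175 - (-312) = 487
j: (-26)·22 - 12·7 = -572 - 84 = -656
k: 12·12 - 25·22 = 144 - 550 = -406
d × e = (487, -656, -406)
|d × e| = √(487² + (-656)² + (-406)²) = √832341 ≈ 912.3272
area = ½ · 912.3272 ≈ 456.164

456.164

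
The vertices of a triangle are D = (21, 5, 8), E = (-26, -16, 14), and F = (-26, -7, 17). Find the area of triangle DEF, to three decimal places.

DE = (-47, -21, 6),  DF = (-47, -12, 9)
i: (-21)·9 - 6·(-12) = -189 - (-72) = -117
j: 6·(-47) - (-47)·9 = -282 - (-423) = 141
k: (-47)·(-12) - (-21)·(-47) = 564 - 987 = -423
DE × DF = (-117, 141, -423)
|DE × DF| = √212499 ≈ 460.9761
area = ½ · 460.9761 ≈ 230.488

230.488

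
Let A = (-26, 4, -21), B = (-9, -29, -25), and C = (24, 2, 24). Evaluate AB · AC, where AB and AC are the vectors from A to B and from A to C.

736

AB = B − A = (17, -33, -4)
AC = C − A = (50, -2, 45)
AB · AC = 17·50 + (-33)·(-2) + (-4)·45 = 850 + 66 - 180 = 736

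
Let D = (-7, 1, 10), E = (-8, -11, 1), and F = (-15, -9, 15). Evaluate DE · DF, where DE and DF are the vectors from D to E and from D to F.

DE = E − D = (-1, -12, -9)
DF = F − D = (-8, -10, 5)
DE · DF = (-1)·(-8) + (-12)·(-10) + (-9)·5 = 8 + 120 - 45 = 83

83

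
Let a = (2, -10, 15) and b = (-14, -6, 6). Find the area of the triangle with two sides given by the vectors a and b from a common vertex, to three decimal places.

i: (-10)·6 - 15·(-6) = -60 - (-90) = 30
j: 15·(-14) - 2·6 = -210 - 12 = -222
k: 2·(-6) - (-10)·(-14) = -12 - 140 = -152
a × b = (30, -222, -152)
|a × b| = √(30² + (-222)² + (-152)²) = √73288 ≈ 270.7176
area = ½ · 270.7176 ≈ 135.359

135.359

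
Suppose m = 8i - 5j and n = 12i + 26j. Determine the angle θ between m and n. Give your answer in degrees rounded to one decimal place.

97.2

m · n = 8·12 + (-5)·26 = 96 - 130 = -34
|m|² = 64 + 25 = 89,  |m| = √89 ≈ 9.433981
|n|² = 144 + 676 = 820,  |n| = √820 ≈ 28.635642
cos θ = -34 / (9.433981 · 28.635642) ≈ -0.12586
θ = arccos(-0.12586) ≈ 97.2°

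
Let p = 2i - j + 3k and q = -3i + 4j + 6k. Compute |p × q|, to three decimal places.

i: (-1)·6 - 3·4 = -6 - 12 = -18
j: 3·(-3) - 2·6 = -9 - 12 = -21
k: 2·4 - (-1)·(-3) = 8 - 3 = 5
p × q = (-18, -21, 5)
|p × q| = √((-18)² + (-21)² + 5²) = √790 ≈ 28.1069

28.107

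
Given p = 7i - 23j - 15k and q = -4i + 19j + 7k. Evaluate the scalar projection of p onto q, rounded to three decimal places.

-27.617

p · q = 7·(-4) + (-23)·19 + (-15)·7 = -28 - 437 - 105 = -570
|q| = √(16 + 361 + 49) = √426 ≈ 20.6398
comp_q p = -570 / √426 ≈ -27.617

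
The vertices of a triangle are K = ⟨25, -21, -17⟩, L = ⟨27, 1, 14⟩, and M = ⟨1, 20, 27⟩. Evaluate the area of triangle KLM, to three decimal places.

537.618

KL = (2, 22, 31),  KM = (-24, 41, 44)
i: 22·44 - 31·41 = 968 - 1271 = -303
j: 31·(-24) - 2·44 = -744 - 88 = -832
k: 2·41 - 22·(-24) = 82 - (-528) = 610
KL × KM = (-303, -832, 610)
|KL × KM| = √1156133 ≈ 1075.2363
area = ½ · 1075.2363 ≈ 537.618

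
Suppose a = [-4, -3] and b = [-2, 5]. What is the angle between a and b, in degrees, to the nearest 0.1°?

a · b = (-4)·(-2) + (-3)·5 = 8 - 15 = -7
|a|² = 16 + 9 = 25,  |a| = √25 ≈ 5.000000
|b|² = 4 + 25 = 29,  |b| = √29 ≈ 5.385165
cos θ = -7 / (5.000000 · 5.385165) ≈ -0.25997
θ = arccos(-0.25997) ≈ 105.1°

105.1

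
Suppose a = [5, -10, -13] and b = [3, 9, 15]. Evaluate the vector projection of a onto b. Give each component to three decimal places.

a · b = 5·3 + (-10)·9 + (-13)·15 = 15 - 90 - 195 = -270
|b|² = 9 + 81 + 225 = 315
proj_b a = (-270/315) · (3, 9, 15) ≈ (-2.571, -7.714, -12.857)

(-2.571, -7.714, -12.857)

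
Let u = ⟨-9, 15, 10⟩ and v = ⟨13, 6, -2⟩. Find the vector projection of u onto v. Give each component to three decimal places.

(-2.923, -1.349, 0.450)

u · v = (-9)·13 + 15·6 + 10·(-2) = -117 + 90 - 20 = -47
|v|² = 169 + 36 + 4 = 209
proj_v u = (-47/209) · (13, 6, -2) ≈ (-2.923, -1.349, 0.450)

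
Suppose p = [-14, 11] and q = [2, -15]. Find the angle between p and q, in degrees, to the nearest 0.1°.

p · q = (-14)·2 + 11·(-15) = -28 - 165 = -193
|p|² = 196 + 121 = 317,  |p| = √317 ≈ 17.804494
|q|² = 4 + 225 = 229,  |q| = √229 ≈ 15.132746
cos θ = -193 / (17.804494 · 15.132746) ≈ -0.71632
θ = arccos(-0.71632) ≈ 135.8°

135.8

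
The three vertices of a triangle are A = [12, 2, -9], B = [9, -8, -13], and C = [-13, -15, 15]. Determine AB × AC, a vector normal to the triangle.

AB = (-3, -10, -4)
AC = (-25, -17, 24)
i: (-10)·24 - (-4)·(-17) = -240 - 68 = -308
j: (-4)·(-25) - (-3)·24 = 100 - (-72) = 172
k: (-3)·(-17) - (-10)·(-25) = 51 - 250 = -199
AB × AC = (-308, 172, -199)

(-308, 172, -199)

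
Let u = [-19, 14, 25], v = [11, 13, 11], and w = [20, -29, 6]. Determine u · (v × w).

-19862

v × w:
i: 13·6 - 11·(-29) = 78 - (-319) = 397
j: 11·20 - 11·6 = 220 - 66 = 154
k: 11·(-29) - 13·20 = -319 - 260 = -579
v × w = (397, 154, -579)
u · (v × w) = (-19)·397 + 14·154 + 25·(-579) = -7543 + 2156 - 14475 = -19862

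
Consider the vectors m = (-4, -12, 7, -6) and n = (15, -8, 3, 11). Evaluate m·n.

m · n = (-4)·15 + (-12)·(-8) + 7·3 + (-6)·11 = -60 + 96 + 21 - 66 = -9

-9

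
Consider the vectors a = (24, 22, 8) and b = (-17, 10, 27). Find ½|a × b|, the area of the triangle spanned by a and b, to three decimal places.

560.323

i: 22·27 - 8·10 = 594 - 80 = 514
j: 8·(-17) - 24·27 = -136 - 648 = -784
k: 24·10 - 22·(-17) = 240 - (-374) = 614
a × b = (514, -784, 614)
|a × b| = √(514² + (-784)² + 614²) = √1255848 ≈ 1120.6462
area = ½ · 1120.6462 ≈ 560.323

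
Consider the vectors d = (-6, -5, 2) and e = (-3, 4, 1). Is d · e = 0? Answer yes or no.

yes

d · e = (-6)·(-3) + (-5)·4 + 2·1 = 18 - 20 + 2 = 0
Zero, so the vectors are orthogonal.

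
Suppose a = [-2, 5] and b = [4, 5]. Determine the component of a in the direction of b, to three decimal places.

a · b = (-2)·4 + 5·5 = -8 + 25 = 17
|b| = √(16 + 25) = √41 ≈ 6.4031
comp_b a = 17 / √41 ≈ 2.655

2.655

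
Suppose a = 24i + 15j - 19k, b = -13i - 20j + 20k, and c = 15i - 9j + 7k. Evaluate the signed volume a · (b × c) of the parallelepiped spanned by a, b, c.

b × c:
i: (-20)·7 - 20·(-9) = -140 - (-180) = 40
j: 20·15 - (-13)·7 = 300 - (-91) = 391
k: (-13)·(-9) - (-20)·15 = 117 - (-300) = 417
b × c = (40, 391, 417)
a · (b × c) = 24·40 + 15·391 + (-19)·417 = 960 + 5865 - 7923 = -1098

-1098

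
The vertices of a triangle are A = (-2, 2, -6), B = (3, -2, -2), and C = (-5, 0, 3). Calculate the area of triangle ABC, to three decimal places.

AB = (5, -4, 4),  AC = (-3, -2, 9)
i: (-4)·9 - 4·(-2) = -36 - (-8) = -28
j: 4·(-3) - 5·9 = -12 - 45 = -57
k: 5·(-2) - (-4)·(-3) = -10 - 12 = -22
AB × AC = (-28, -57, -22)
|AB × AC| = √4517 ≈ 67.2086
area = ½ · 67.2086 ≈ 33.604

33.604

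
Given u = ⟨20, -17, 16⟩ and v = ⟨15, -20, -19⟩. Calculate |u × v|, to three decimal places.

904.917

i: (-17)·(-19) - 16·(-20) = 323 - (-320) = 643
j: 16·15 - 20·(-19) = 240 - (-380) = 620
k: 20·(-20) - (-17)·15 = -400 - (-255) = -145
u × v = (643, 620, -145)
|u × v| = √(643² + 620² + (-145)²) = √818874 ≈ 904.9166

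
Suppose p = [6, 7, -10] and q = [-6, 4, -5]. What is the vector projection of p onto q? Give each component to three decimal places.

p · q = 6·(-6) + 7·4 + (-10)·(-5) = -36 + 28 + 50 = 42
|q|² = 36 + 16 + 25 = 77
proj_q p = (42/77) · (-6, 4, -5) ≈ (-3.273, 2.182, -2.727)

(-3.273, 2.182, -2.727)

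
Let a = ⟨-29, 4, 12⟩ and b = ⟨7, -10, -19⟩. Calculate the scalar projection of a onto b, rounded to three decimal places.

-20.856

a · b = (-29)·7 + 4·(-10) + 12·(-19) = -203 - 40 - 228 = -471
|b| = √(49 + 100 + 361) = √510 ≈ 22.5832
comp_b a = -471 / √510 ≈ -20.856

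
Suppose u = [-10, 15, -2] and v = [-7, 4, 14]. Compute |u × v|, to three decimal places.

274.709

i: 15·14 - (-2)·4 = 210 - (-8) = 218
j: (-2)·(-7) - (-10)·14 = 14 - (-140) = 154
k: (-10)·4 - 15·(-7) = -40 - (-105) = 65
u × v = (218, 154, 65)
|u × v| = √(218² + 154² + 65²) = √75465 ≈ 274.7089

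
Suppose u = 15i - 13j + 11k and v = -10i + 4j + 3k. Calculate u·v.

u · v = 15·(-10) + (-13)·4 + 11·3 = -150 - 52 + 33 = -169

-169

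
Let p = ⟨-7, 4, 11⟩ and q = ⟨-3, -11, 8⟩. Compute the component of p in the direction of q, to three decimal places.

4.667

p · q = (-7)·(-3) + 4·(-11) + 11·8 = 21 - 44 + 88 = 65
|q| = √(9 + 121 + 64) = √194 ≈ 13.9284
comp_q p = 65 / √194 ≈ 4.667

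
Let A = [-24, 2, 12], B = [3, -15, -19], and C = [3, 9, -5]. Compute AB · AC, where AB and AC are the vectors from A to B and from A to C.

1137

AB = B − A = (27, -17, -31)
AC = C − A = (27, 7, -17)
AB · AC = 27·27 + (-17)·7 + (-31)·(-17) = 729 - 119 + 527 = 1137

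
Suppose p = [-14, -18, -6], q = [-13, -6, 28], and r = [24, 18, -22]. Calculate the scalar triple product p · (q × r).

-1200

q × r:
i: (-6)·(-22) - 28·18 = 132 - 504 = -372
j: 28·24 - (-13)·(-22) = 672 - 286 = 386
k: (-13)·18 - (-6)·24 = -234 - (-144) = -90
q × r = (-372, 386, -90)
p · (q × r) = (-14)·(-372) + (-18)·386 + (-6)·(-90) = 5208 - 6948 + 540 = -1200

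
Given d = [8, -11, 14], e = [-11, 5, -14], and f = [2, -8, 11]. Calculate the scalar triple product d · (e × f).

-387

e × f:
i: 5·11 - (-14)·(-8) = 55 - 112 = -57
j: (-14)·2 - (-11)·11 = -28 - (-121) = 93
k: (-11)·(-8) - 5·2 = 88 - 10 = 78
e × f = (-57, 93, 78)
d · (e × f) = 8·(-57) + (-11)·93 + 14·78 = -456 - 1023 + 1092 = -387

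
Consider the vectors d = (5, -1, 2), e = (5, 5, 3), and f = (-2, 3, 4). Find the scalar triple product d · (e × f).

131

e × f:
i: 5·4 - 3·3 = 20 - 9 = 11
j: 3·(-2) - 5·4 = -6 - 20 = -26
k: 5·3 - 5·(-2) = 15 - (-10) = 25
e × f = (11, -26, 25)
d · (e × f) = 5·11 + (-1)·(-26) + 2·25 = 55 + 26 + 50 = 131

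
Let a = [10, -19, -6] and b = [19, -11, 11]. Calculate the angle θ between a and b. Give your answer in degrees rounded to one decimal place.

52.5

a · b = 10·19 + (-19)·(-11) + (-6)·11 = 190 + 209 - 66 = 333
|a|² = 100 + 361 + 36 = 497,  |a| = √497 ≈ 22.293497
|b|² = 361 + 121 + 121 = 603,  |b| = √603 ≈ 24.556058
cos θ = 333 / (22.293497 · 24.556058) ≈ 0.60829
θ = arccos(0.60829) ≈ 52.5°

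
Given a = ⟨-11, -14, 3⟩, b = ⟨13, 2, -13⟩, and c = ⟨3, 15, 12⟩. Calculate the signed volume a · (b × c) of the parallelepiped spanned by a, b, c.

888

b × c:
i: 2·12 - (-13)·15 = 24 - (-195) = 219
j: (-13)·3 - 13·12 = -39 - 156 = -195
k: 13·15 - 2·3 = 195 - 6 = 189
b × c = (219, -195, 189)
a · (b × c) = (-11)·219 + (-14)·(-195) + 3·189 = -2409 + 2730 + 567 = 888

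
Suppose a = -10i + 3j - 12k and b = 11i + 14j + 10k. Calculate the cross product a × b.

i: 3·10 - (-12)·14 = 30 - (-168) = 198
j: (-12)·11 - (-10)·10 = -132 - (-100) = -32
k: (-10)·14 - 3·11 = -140 - 33 = -173
a × b = (198, -32, -173)

(198, -32, -173)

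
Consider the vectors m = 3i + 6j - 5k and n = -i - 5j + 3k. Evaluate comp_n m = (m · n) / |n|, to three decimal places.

-8.113

m · n = 3·(-1) + 6·(-5) + (-5)·3 = -3 - 30 - 15 = -48
|n| = √(1 + 25 + 9) = √35 ≈ 5.9161
comp_n m = -48 / √35 ≈ -8.113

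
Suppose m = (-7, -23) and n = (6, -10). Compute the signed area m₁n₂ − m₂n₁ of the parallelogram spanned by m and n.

208

(-7)·(-10) - (-23)·6 = 70 - (-138) = 208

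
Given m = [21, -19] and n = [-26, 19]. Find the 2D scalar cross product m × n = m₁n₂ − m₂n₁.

21·19 - (-19)·(-26) = 399 - 494 = -95

-95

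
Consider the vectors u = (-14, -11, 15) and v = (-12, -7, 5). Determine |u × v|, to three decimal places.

125.523

i: (-11)·5 - 15·(-7) = -55 - (-105) = 50
j: 15·(-12) - (-14)·5 = -180 - (-70) = -110
k: (-14)·(-7) - (-11)·(-12) = 98 - 132 = -34
u × v = (50, -110, -34)
|u × v| = √(50² + (-110)² + (-34)²) = √15756 ≈ 125.5229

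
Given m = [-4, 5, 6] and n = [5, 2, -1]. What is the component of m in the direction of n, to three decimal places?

m · n = (-4)·5 + 5·2 + 6·(-1) = -20 + 10 - 6 = -16
|n| = √(25 + 4 + 1) = √30 ≈ 5.4772
comp_n m = -16 / √30 ≈ -2.921

-2.921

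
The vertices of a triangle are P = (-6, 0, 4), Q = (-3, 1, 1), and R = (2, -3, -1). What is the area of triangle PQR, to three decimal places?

PQ = (3, 1, -3),  PR = (8, -3, -5)
i: 1·(-5) - (-3)·(-3) = -5 - 9 = -14
j: (-3)·8 - 3·(-5) = -24 - (-15) = -9
k: 3·(-3) - 1·8 = -9 - 8 = -17
PQ × PR = (-14, -9, -17)
|PQ × PR| = √566 ≈ 23.7908
area = ½ · 23.7908 ≈ 11.895

11.895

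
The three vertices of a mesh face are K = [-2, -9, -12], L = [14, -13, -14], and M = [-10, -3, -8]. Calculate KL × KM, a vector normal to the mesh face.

(-4, -48, 64)

KL = (16, -4, -2)
KM = (-8, 6, 4)
i: (-4)·4 - (-2)·6 = -16 - (-12) = -4
j: (-2)·(-8) - 16·4 = 16 - 64 = -48
k: 16·6 - (-4)·(-8) = 96 - 32 = 64
KL × KM = (-4, -48, 64)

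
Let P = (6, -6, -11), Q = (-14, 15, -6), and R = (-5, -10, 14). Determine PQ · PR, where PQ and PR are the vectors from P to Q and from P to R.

PQ = Q − P = (-20, 21, 5)
PR = R − P = (-11, -4, 25)
PQ · PR = (-20)·(-11) + 21·(-4) + 5·25 = 220 - 84 + 125 = 261

261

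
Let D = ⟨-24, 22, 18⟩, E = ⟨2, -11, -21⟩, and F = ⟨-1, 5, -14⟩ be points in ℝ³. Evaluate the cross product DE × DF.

DE = (26, -33, -39)
DF = (23, -17, -32)
i: (-33)·(-32) - (-39)·(-17) = 1056 - 663 = 393
j: (-39)·23 - 26·(-32) = -897 - (-832) = -65
k: 26·(-17) - (-33)·23 = -442 - (-759) = 317
DE × DF = (393, -65, 317)

(393, -65, 317)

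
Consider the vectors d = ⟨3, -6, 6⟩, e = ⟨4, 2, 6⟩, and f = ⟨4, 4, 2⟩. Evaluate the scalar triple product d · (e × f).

-108

e × f:
i: 2·2 - 6·4 = 4 - 24 = -20
j: 6·4 - 4·2 = 24 - 8 = 16
k: 4·4 - 2·4 = 16 - 8 = 8
e × f = (-20, 16, 8)
d · (e × f) = 3·(-20) + (-6)·16 + 6·8 = -60 - 96 + 48 = -108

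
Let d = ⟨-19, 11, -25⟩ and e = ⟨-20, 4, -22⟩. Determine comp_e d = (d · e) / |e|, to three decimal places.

32.467

d · e = (-19)·(-20) + 11·4 + (-25)·(-22) = 380 + 44 + 550 = 974
|e| = √(400 + 16 + 484) = √900 ≈ 30.0000
comp_e d = 974 / √900 ≈ 32.467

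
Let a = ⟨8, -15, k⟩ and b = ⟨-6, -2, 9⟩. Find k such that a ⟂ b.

2

a · b = 8·(-6) + (-15)·(-2) + k·9 = -18 + 9k
Set equal to 0: 9k = 18, so k = 2.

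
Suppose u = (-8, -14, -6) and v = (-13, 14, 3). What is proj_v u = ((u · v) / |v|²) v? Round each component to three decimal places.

u · v = (-8)·(-13) + (-14)·14 + (-6)·3 = 104 - 196 - 18 = -110
|v|² = 169 + 196 + 9 = 374
proj_v u = (-110/374) · (-13, 14, 3) ≈ (3.824, -4.118, -0.882)

(3.824, -4.118, -0.882)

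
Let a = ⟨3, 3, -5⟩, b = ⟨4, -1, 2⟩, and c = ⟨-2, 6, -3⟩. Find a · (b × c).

-113

b × c:
i: (-1)·(-3) - 2·6 = 3 - 12 = -9
j: 2·(-2) - 4·(-3) = -4 - (-12) = 8
k: 4·6 - (-1)·(-2) = 24 - 2 = 22
b × c = (-9, 8, 22)
a · (b × c) = 3·(-9) + 3·8 + (-5)·22 = -27 + 24 - 110 = -113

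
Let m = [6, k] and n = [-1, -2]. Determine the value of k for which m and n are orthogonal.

-3

m · n = 6·(-1) + k·(-2) = -6 - 2k
Set equal to 0: -2k = 6, so k = -3.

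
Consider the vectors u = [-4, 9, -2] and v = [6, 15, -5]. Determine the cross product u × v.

i: 9·(-5) - (-2)·15 = -45 - (-30) = -15
j: (-2)·6 - (-4)·(-5) = -12 - 20 = -32
k: (-4)·15 - 9·6 = -60 - 54 = -114
u × v = (-15, -32, -114)

(-15, -32, -114)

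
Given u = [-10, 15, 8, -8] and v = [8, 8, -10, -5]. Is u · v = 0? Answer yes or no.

yes

u · v = (-10)·8 + 15·8 + 8·(-10) + (-8)·(-5) = -80 + 120 - 80 + 40 = 0
Zero, so the vectors are orthogonal.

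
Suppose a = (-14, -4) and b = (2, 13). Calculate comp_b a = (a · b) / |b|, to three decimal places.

a · b = (-14)·2 + (-4)·13 = -28 - 52 = -80
|b| = √(4 + 169) = √173 ≈ 13.1529
comp_b a = -80 / √173 ≈ -6.082

-6.082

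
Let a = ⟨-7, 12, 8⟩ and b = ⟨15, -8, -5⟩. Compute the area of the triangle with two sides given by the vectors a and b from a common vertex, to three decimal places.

75.195

i: 12·(-5) - 8·(-8) = -60 - (-64) = 4
j: 8·15 - (-7)·(-5) = 120 - 35 = 85
k: (-7)·(-8) - 12·15 = 56 - 180 = -124
a × b = (4, 85, -124)
|a × b| = √(4² + 85² + (-124)²) = √22617 ≈ 150.3895
area = ½ · 150.3895 ≈ 75.195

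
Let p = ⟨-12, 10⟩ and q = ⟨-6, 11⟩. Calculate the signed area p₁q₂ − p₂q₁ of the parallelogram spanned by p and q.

-72

(-12)·11 - 10·(-6) = -132 - (-60) = -72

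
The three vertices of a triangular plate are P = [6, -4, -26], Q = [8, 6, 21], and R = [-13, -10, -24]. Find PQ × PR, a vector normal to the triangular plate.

(302, -897, 178)

PQ = (2, 10, 47)
PR = (-19, -6, 2)
i: 10·2 - 47·(-6) = 20 - (-282) = 302
j: 47·(-19) - 2·2 = -893 - 4 = -897
k: 2·(-6) - 10·(-19) = -12 - (-190) = 178
PQ × PR = (302, -897, 178)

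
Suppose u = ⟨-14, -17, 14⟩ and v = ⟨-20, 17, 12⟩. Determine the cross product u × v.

i: (-17)·12 - 14·17 = -204 - 238 = -442
j: 14·(-20) - (-14)·12 = -280 - (-168) = -112
k: (-14)·17 - (-17)·(-20) = -238 - 340 = -578
u × v = (-442, -112, -578)

(-442, -112, -578)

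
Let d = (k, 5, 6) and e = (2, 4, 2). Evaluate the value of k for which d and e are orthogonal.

-16

d · e = k·2 + 5·4 + 6·2 = 32 + 2k
Set equal to 0: 2k = -32, so k = -16.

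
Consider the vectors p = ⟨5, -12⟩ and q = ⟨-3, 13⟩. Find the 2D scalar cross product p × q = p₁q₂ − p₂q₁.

5·13 - (-12)·(-3) = 65 - 36 = 29

29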